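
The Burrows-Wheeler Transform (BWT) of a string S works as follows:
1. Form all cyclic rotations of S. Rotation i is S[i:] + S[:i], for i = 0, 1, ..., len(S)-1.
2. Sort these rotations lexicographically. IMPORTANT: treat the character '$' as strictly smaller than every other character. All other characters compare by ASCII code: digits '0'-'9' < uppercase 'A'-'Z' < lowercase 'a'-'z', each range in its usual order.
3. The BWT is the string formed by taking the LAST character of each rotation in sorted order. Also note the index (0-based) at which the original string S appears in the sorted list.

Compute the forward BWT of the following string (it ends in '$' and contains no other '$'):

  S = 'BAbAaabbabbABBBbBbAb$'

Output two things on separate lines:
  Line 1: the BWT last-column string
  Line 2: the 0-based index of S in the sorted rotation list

Answer: bbbbB$ABbBAbaAbABBbaa
5

Derivation:
All 21 rotations (rotation i = S[i:]+S[:i]):
  rot[0] = BAbAaabbabbABBBbBbAb$
  rot[1] = AbAaabbabbABBBbBbAb$B
  rot[2] = bAaabbabbABBBbBbAb$BA
  rot[3] = AaabbabbABBBbBbAb$BAb
  rot[4] = aabbabbABBBbBbAb$BAbA
  rot[5] = abbabbABBBbBbAb$BAbAa
  rot[6] = bbabbABBBbBbAb$BAbAaa
  rot[7] = babbABBBbBbAb$BAbAaab
  rot[8] = abbABBBbBbAb$BAbAaabb
  rot[9] = bbABBBbBbAb$BAbAaabba
  rot[10] = bABBBbBbAb$BAbAaabbab
  rot[11] = ABBBbBbAb$BAbAaabbabb
  rot[12] = BBBbBbAb$BAbAaabbabbA
  rot[13] = BBbBbAb$BAbAaabbabbAB
  rot[14] = BbBbAb$BAbAaabbabbABB
  rot[15] = bBbAb$BAbAaabbabbABBB
  rot[16] = BbAb$BAbAaabbabbABBBb
  rot[17] = bAb$BAbAaabbabbABBBbB
  rot[18] = Ab$BAbAaabbabbABBBbBb
  rot[19] = b$BAbAaabbabbABBBbBbA
  rot[20] = $BAbAaabbabbABBBbBbAb
Sorted (with $ < everything):
  sorted[0] = $BAbAaabbabbABBBbBbAb  (last char: 'b')
  sorted[1] = ABBBbBbAb$BAbAaabbabb  (last char: 'b')
  sorted[2] = AaabbabbABBBbBbAb$BAb  (last char: 'b')
  sorted[3] = Ab$BAbAaabbabbABBBbBb  (last char: 'b')
  sorted[4] = AbAaabbabbABBBbBbAb$B  (last char: 'B')
  sorted[5] = BAbAaabbabbABBBbBbAb$  (last char: '$')
  sorted[6] = BBBbBbAb$BAbAaabbabbA  (last char: 'A')
  sorted[7] = BBbBbAb$BAbAaabbabbAB  (last char: 'B')
  sorted[8] = BbAb$BAbAaabbabbABBBb  (last char: 'b')
  sorted[9] = BbBbAb$BAbAaabbabbABB  (last char: 'B')
  sorted[10] = aabbabbABBBbBbAb$BAbA  (last char: 'A')
  sorted[11] = abbABBBbBbAb$BAbAaabb  (last char: 'b')
  sorted[12] = abbabbABBBbBbAb$BAbAa  (last char: 'a')
  sorted[13] = b$BAbAaabbabbABBBbBbA  (last char: 'A')
  sorted[14] = bABBBbBbAb$BAbAaabbab  (last char: 'b')
  sorted[15] = bAaabbabbABBBbBbAb$BA  (last char: 'A')
  sorted[16] = bAb$BAbAaabbabbABBBbB  (last char: 'B')
  sorted[17] = bBbAb$BAbAaabbabbABBB  (last char: 'B')
  sorted[18] = babbABBBbBbAb$BAbAaab  (last char: 'b')
  sorted[19] = bbABBBbBbAb$BAbAaabba  (last char: 'a')
  sorted[20] = bbabbABBBbBbAb$BAbAaa  (last char: 'a')
Last column: bbbbB$ABbBAbaAbABBbaa
Original string S is at sorted index 5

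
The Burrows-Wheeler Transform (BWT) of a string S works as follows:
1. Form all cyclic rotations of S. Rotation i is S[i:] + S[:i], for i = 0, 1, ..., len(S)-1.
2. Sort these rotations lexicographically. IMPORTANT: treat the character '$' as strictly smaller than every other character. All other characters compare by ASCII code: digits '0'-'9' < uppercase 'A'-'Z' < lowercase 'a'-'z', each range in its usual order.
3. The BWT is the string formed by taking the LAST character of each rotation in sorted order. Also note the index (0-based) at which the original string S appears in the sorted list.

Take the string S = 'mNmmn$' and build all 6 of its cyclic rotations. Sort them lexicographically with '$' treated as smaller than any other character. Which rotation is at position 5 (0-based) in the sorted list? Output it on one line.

Answer: n$mNmm

Derivation:
All 6 rotations (rotation i = S[i:]+S[:i]):
  rot[0] = mNmmn$
  rot[1] = Nmmn$m
  rot[2] = mmn$mN
  rot[3] = mn$mNm
  rot[4] = n$mNmm
  rot[5] = $mNmmn
Sorted (with $ < everything):
  sorted[0] = $mNmmn
  sorted[1] = Nmmn$m
  sorted[2] = mNmmn$
  sorted[3] = mmn$mN
  sorted[4] = mn$mNm
  sorted[5] = n$mNmm
sorted[5] = n$mNmm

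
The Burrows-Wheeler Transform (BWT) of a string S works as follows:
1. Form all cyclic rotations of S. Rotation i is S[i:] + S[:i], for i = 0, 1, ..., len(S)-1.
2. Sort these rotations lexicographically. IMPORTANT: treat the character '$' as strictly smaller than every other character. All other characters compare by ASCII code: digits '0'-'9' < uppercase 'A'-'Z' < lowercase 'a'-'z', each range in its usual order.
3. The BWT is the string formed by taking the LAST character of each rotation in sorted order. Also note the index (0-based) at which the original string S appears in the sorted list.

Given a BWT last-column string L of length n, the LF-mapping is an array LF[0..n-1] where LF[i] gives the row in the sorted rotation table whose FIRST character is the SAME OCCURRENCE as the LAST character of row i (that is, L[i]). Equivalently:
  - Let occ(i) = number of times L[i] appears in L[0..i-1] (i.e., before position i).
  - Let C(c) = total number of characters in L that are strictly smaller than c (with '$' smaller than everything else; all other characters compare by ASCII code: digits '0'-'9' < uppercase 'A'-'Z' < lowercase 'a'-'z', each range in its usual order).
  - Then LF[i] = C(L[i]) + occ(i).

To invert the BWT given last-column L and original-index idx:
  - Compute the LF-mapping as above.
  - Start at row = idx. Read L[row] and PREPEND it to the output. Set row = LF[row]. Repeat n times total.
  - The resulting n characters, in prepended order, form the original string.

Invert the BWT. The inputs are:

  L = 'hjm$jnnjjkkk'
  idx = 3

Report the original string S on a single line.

LF mapping: 1 2 9 0 3 10 11 4 5 6 7 8
Walk LF starting at row 3, prepending L[row]:
  step 1: row=3, L[3]='$', prepend. Next row=LF[3]=0
  step 2: row=0, L[0]='h', prepend. Next row=LF[0]=1
  step 3: row=1, L[1]='j', prepend. Next row=LF[1]=2
  step 4: row=2, L[2]='m', prepend. Next row=LF[2]=9
  step 5: row=9, L[9]='k', prepend. Next row=LF[9]=6
  step 6: row=6, L[6]='n', prepend. Next row=LF[6]=11
  step 7: row=11, L[11]='k', prepend. Next row=LF[11]=8
  step 8: row=8, L[8]='j', prepend. Next row=LF[8]=5
  step 9: row=5, L[5]='n', prepend. Next row=LF[5]=10
  step 10: row=10, L[10]='k', prepend. Next row=LF[10]=7
  step 11: row=7, L[7]='j', prepend. Next row=LF[7]=4
  step 12: row=4, L[4]='j', prepend. Next row=LF[4]=3
Reversed output: jjknjknkmjh$

Answer: jjknjknkmjh$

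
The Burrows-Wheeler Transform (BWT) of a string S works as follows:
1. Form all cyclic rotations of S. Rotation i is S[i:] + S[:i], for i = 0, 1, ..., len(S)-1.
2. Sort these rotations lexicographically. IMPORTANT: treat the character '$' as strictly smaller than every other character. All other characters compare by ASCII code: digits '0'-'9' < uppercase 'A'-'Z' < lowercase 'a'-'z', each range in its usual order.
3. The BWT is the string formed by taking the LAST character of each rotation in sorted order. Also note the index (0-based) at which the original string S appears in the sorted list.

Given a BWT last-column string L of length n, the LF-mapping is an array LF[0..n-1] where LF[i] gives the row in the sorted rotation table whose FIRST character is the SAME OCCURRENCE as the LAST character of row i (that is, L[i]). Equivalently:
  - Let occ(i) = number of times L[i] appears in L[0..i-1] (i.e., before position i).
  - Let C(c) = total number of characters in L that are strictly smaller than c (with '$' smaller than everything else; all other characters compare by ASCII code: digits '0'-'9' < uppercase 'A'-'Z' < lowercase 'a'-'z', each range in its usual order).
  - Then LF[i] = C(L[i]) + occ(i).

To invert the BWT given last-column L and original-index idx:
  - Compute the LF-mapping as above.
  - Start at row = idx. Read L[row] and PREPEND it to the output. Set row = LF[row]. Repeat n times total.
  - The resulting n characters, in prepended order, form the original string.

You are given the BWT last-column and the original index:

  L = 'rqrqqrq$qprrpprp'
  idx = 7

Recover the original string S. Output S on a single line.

Answer: qprrrprqpqqqprr$

Derivation:
LF mapping: 10 5 11 6 7 12 8 0 9 1 13 14 2 3 15 4
Walk LF starting at row 7, prepending L[row]:
  step 1: row=7, L[7]='$', prepend. Next row=LF[7]=0
  step 2: row=0, L[0]='r', prepend. Next row=LF[0]=10
  step 3: row=10, L[10]='r', prepend. Next row=LF[10]=13
  step 4: row=13, L[13]='p', prepend. Next row=LF[13]=3
  step 5: row=3, L[3]='q', prepend. Next row=LF[3]=6
  step 6: row=6, L[6]='q', prepend. Next row=LF[6]=8
  step 7: row=8, L[8]='q', prepend. Next row=LF[8]=9
  step 8: row=9, L[9]='p', prepend. Next row=LF[9]=1
  step 9: row=1, L[1]='q', prepend. Next row=LF[1]=5
  step 10: row=5, L[5]='r', prepend. Next row=LF[5]=12
  step 11: row=12, L[12]='p', prepend. Next row=LF[12]=2
  step 12: row=2, L[2]='r', prepend. Next row=LF[2]=11
  step 13: row=11, L[11]='r', prepend. Next row=LF[11]=14
  step 14: row=14, L[14]='r', prepend. Next row=LF[14]=15
  step 15: row=15, L[15]='p', prepend. Next row=LF[15]=4
  step 16: row=4, L[4]='q', prepend. Next row=LF[4]=7
Reversed output: qprrrprqpqqqprr$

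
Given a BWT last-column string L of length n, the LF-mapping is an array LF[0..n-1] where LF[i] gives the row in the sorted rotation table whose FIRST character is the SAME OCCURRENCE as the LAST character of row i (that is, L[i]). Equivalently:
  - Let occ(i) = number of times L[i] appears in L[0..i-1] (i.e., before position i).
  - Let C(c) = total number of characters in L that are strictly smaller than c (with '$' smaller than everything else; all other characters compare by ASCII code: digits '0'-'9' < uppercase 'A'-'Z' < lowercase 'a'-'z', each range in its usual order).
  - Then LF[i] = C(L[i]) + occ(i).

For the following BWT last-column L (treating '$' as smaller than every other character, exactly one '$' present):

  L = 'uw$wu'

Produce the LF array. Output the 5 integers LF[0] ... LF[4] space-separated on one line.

Answer: 1 3 0 4 2

Derivation:
Char counts: '$':1, 'u':2, 'w':2
C (first-col start): C('$')=0, C('u')=1, C('w')=3
L[0]='u': occ=0, LF[0]=C('u')+0=1+0=1
L[1]='w': occ=0, LF[1]=C('w')+0=3+0=3
L[2]='$': occ=0, LF[2]=C('$')+0=0+0=0
L[3]='w': occ=1, LF[3]=C('w')+1=3+1=4
L[4]='u': occ=1, LF[4]=C('u')+1=1+1=2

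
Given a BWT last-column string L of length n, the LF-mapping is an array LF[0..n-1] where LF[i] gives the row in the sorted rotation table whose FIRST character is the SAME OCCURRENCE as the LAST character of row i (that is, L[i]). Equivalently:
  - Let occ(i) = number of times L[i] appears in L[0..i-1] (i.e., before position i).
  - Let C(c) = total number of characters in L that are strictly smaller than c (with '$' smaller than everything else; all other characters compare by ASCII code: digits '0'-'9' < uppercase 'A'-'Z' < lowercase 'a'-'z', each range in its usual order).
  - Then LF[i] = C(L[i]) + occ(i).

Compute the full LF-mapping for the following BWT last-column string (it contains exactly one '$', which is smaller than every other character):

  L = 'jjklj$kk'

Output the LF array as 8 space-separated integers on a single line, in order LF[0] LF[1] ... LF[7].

Answer: 1 2 4 7 3 0 5 6

Derivation:
Char counts: '$':1, 'j':3, 'k':3, 'l':1
C (first-col start): C('$')=0, C('j')=1, C('k')=4, C('l')=7
L[0]='j': occ=0, LF[0]=C('j')+0=1+0=1
L[1]='j': occ=1, LF[1]=C('j')+1=1+1=2
L[2]='k': occ=0, LF[2]=C('k')+0=4+0=4
L[3]='l': occ=0, LF[3]=C('l')+0=7+0=7
L[4]='j': occ=2, LF[4]=C('j')+2=1+2=3
L[5]='$': occ=0, LF[5]=C('$')+0=0+0=0
L[6]='k': occ=1, LF[6]=C('k')+1=4+1=5
L[7]='k': occ=2, LF[7]=C('k')+2=4+2=6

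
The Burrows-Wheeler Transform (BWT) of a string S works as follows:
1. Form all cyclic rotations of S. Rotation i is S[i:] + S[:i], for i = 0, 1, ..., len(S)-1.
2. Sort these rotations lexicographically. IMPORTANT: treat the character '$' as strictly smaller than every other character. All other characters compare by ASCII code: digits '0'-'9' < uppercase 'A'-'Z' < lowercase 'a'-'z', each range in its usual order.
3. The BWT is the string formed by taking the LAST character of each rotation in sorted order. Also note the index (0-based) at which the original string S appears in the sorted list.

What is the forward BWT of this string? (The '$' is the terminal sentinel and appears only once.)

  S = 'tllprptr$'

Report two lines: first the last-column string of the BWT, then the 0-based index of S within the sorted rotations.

All 9 rotations (rotation i = S[i:]+S[:i]):
  rot[0] = tllprptr$
  rot[1] = llprptr$t
  rot[2] = lprptr$tl
  rot[3] = prptr$tll
  rot[4] = rptr$tllp
  rot[5] = ptr$tllpr
  rot[6] = tr$tllprp
  rot[7] = r$tllprpt
  rot[8] = $tllprptr
Sorted (with $ < everything):
  sorted[0] = $tllprptr  (last char: 'r')
  sorted[1] = llprptr$t  (last char: 't')
  sorted[2] = lprptr$tl  (last char: 'l')
  sorted[3] = prptr$tll  (last char: 'l')
  sorted[4] = ptr$tllpr  (last char: 'r')
  sorted[5] = r$tllprpt  (last char: 't')
  sorted[6] = rptr$tllp  (last char: 'p')
  sorted[7] = tllprptr$  (last char: '$')
  sorted[8] = tr$tllprp  (last char: 'p')
Last column: rtllrtp$p
Original string S is at sorted index 7

Answer: rtllrtp$p
7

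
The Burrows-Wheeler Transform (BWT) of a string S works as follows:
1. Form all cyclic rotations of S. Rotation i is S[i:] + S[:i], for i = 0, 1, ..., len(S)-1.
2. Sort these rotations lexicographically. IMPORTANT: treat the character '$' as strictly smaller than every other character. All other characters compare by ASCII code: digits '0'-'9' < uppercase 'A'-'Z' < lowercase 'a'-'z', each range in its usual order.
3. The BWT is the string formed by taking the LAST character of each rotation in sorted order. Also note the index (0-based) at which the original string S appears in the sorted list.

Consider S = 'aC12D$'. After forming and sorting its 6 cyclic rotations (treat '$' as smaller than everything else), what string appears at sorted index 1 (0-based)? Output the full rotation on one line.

Answer: 12D$aC

Derivation:
All 6 rotations (rotation i = S[i:]+S[:i]):
  rot[0] = aC12D$
  rot[1] = C12D$a
  rot[2] = 12D$aC
  rot[3] = 2D$aC1
  rot[4] = D$aC12
  rot[5] = $aC12D
Sorted (with $ < everything):
  sorted[0] = $aC12D
  sorted[1] = 12D$aC
  sorted[2] = 2D$aC1
  sorted[3] = C12D$a
  sorted[4] = D$aC12
  sorted[5] = aC12D$
sorted[1] = 12D$aC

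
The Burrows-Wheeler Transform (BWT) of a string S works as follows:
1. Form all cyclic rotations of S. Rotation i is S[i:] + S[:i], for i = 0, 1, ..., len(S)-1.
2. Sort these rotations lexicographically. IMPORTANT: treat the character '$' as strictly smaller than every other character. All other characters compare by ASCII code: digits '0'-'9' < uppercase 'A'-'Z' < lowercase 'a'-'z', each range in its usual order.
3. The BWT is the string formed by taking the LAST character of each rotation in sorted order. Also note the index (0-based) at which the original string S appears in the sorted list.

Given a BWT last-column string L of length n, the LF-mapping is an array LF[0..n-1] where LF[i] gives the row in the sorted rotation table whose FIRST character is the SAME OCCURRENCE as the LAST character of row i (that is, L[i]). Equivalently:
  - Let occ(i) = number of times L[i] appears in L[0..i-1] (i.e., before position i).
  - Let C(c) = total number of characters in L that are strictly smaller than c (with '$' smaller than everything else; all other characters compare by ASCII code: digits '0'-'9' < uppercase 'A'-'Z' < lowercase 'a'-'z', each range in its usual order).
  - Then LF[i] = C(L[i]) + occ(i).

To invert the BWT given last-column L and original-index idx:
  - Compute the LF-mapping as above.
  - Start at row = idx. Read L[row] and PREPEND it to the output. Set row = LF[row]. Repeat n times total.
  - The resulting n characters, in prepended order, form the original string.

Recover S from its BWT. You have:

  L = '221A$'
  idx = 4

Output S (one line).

Answer: A212$

Derivation:
LF mapping: 2 3 1 4 0
Walk LF starting at row 4, prepending L[row]:
  step 1: row=4, L[4]='$', prepend. Next row=LF[4]=0
  step 2: row=0, L[0]='2', prepend. Next row=LF[0]=2
  step 3: row=2, L[2]='1', prepend. Next row=LF[2]=1
  step 4: row=1, L[1]='2', prepend. Next row=LF[1]=3
  step 5: row=3, L[3]='A', prepend. Next row=LF[3]=4
Reversed output: A212$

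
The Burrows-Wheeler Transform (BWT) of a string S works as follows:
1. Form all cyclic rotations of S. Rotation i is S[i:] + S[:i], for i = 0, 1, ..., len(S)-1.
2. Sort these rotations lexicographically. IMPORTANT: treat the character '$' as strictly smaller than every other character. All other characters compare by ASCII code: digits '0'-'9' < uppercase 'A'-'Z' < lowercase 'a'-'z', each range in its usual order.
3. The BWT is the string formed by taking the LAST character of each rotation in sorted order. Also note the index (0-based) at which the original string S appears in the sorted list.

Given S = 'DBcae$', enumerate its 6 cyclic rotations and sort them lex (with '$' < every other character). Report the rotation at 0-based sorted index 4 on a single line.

All 6 rotations (rotation i = S[i:]+S[:i]):
  rot[0] = DBcae$
  rot[1] = Bcae$D
  rot[2] = cae$DB
  rot[3] = ae$DBc
  rot[4] = e$DBca
  rot[5] = $DBcae
Sorted (with $ < everything):
  sorted[0] = $DBcae
  sorted[1] = Bcae$D
  sorted[2] = DBcae$
  sorted[3] = ae$DBc
  sorted[4] = cae$DB
  sorted[5] = e$DBca
sorted[4] = cae$DB

Answer: cae$DB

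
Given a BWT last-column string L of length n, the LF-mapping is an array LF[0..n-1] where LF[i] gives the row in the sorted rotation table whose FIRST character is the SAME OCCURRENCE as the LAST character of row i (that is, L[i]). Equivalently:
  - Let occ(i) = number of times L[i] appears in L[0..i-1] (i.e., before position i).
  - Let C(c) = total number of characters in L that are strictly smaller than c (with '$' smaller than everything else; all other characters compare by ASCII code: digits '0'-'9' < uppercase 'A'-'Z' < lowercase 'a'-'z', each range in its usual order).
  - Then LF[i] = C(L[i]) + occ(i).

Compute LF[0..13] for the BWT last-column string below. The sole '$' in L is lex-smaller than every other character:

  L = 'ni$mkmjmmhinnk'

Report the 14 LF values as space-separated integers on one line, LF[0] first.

Answer: 11 2 0 7 5 8 4 9 10 1 3 12 13 6

Derivation:
Char counts: '$':1, 'h':1, 'i':2, 'j':1, 'k':2, 'm':4, 'n':3
C (first-col start): C('$')=0, C('h')=1, C('i')=2, C('j')=4, C('k')=5, C('m')=7, C('n')=11
L[0]='n': occ=0, LF[0]=C('n')+0=11+0=11
L[1]='i': occ=0, LF[1]=C('i')+0=2+0=2
L[2]='$': occ=0, LF[2]=C('$')+0=0+0=0
L[3]='m': occ=0, LF[3]=C('m')+0=7+0=7
L[4]='k': occ=0, LF[4]=C('k')+0=5+0=5
L[5]='m': occ=1, LF[5]=C('m')+1=7+1=8
L[6]='j': occ=0, LF[6]=C('j')+0=4+0=4
L[7]='m': occ=2, LF[7]=C('m')+2=7+2=9
L[8]='m': occ=3, LF[8]=C('m')+3=7+3=10
L[9]='h': occ=0, LF[9]=C('h')+0=1+0=1
L[10]='i': occ=1, LF[10]=C('i')+1=2+1=3
L[11]='n': occ=1, LF[11]=C('n')+1=11+1=12
L[12]='n': occ=2, LF[12]=C('n')+2=11+2=13
L[13]='k': occ=1, LF[13]=C('k')+1=5+1=6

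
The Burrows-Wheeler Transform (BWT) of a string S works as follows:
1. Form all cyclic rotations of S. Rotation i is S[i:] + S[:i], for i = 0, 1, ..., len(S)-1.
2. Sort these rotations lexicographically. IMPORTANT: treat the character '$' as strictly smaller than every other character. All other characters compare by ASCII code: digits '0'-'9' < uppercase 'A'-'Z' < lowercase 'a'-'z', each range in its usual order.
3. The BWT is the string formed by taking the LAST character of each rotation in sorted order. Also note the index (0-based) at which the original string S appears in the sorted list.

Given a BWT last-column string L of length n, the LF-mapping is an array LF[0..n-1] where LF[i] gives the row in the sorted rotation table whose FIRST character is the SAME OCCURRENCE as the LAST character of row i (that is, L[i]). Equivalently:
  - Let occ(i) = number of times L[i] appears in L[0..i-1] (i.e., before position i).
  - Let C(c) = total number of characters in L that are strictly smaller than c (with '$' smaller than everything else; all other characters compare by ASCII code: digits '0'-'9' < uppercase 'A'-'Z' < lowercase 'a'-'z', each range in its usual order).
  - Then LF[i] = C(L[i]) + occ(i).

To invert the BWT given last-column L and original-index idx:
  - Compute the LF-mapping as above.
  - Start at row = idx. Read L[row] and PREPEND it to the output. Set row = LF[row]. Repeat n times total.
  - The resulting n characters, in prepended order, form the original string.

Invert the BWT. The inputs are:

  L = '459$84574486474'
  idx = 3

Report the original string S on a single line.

LF mapping: 1 7 14 0 12 2 8 10 3 4 13 9 5 11 6
Walk LF starting at row 3, prepending L[row]:
  step 1: row=3, L[3]='$', prepend. Next row=LF[3]=0
  step 2: row=0, L[0]='4', prepend. Next row=LF[0]=1
  step 3: row=1, L[1]='5', prepend. Next row=LF[1]=7
  step 4: row=7, L[7]='7', prepend. Next row=LF[7]=10
  step 5: row=10, L[10]='8', prepend. Next row=LF[10]=13
  step 6: row=13, L[13]='7', prepend. Next row=LF[13]=11
  step 7: row=11, L[11]='6', prepend. Next row=LF[11]=9
  step 8: row=9, L[9]='4', prepend. Next row=LF[9]=4
  step 9: row=4, L[4]='8', prepend. Next row=LF[4]=12
  step 10: row=12, L[12]='4', prepend. Next row=LF[12]=5
  step 11: row=5, L[5]='4', prepend. Next row=LF[5]=2
  step 12: row=2, L[2]='9', prepend. Next row=LF[2]=14
  step 13: row=14, L[14]='4', prepend. Next row=LF[14]=6
  step 14: row=6, L[6]='5', prepend. Next row=LF[6]=8
  step 15: row=8, L[8]='4', prepend. Next row=LF[8]=3
Reversed output: 45494484678754$

Answer: 45494484678754$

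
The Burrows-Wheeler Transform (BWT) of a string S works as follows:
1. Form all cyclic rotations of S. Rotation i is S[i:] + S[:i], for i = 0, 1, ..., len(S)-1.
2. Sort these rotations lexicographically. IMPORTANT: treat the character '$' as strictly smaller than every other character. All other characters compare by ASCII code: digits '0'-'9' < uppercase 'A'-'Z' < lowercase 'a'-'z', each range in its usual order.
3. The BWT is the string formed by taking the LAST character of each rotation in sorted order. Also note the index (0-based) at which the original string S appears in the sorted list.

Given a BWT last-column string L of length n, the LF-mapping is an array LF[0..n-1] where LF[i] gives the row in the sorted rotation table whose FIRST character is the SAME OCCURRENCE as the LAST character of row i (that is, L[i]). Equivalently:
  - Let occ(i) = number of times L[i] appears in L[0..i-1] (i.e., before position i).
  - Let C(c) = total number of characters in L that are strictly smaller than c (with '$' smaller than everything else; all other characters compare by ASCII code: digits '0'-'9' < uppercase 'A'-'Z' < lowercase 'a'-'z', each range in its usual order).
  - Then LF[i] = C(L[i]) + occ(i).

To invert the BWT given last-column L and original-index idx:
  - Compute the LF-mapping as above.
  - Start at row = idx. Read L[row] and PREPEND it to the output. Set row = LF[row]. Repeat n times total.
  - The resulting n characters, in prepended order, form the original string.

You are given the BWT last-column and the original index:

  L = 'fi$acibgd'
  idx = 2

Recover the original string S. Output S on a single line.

LF mapping: 5 7 0 1 3 8 2 6 4
Walk LF starting at row 2, prepending L[row]:
  step 1: row=2, L[2]='$', prepend. Next row=LF[2]=0
  step 2: row=0, L[0]='f', prepend. Next row=LF[0]=5
  step 3: row=5, L[5]='i', prepend. Next row=LF[5]=8
  step 4: row=8, L[8]='d', prepend. Next row=LF[8]=4
  step 5: row=4, L[4]='c', prepend. Next row=LF[4]=3
  step 6: row=3, L[3]='a', prepend. Next row=LF[3]=1
  step 7: row=1, L[1]='i', prepend. Next row=LF[1]=7
  step 8: row=7, L[7]='g', prepend. Next row=LF[7]=6
  step 9: row=6, L[6]='b', prepend. Next row=LF[6]=2
Reversed output: bgiacdif$

Answer: bgiacdif$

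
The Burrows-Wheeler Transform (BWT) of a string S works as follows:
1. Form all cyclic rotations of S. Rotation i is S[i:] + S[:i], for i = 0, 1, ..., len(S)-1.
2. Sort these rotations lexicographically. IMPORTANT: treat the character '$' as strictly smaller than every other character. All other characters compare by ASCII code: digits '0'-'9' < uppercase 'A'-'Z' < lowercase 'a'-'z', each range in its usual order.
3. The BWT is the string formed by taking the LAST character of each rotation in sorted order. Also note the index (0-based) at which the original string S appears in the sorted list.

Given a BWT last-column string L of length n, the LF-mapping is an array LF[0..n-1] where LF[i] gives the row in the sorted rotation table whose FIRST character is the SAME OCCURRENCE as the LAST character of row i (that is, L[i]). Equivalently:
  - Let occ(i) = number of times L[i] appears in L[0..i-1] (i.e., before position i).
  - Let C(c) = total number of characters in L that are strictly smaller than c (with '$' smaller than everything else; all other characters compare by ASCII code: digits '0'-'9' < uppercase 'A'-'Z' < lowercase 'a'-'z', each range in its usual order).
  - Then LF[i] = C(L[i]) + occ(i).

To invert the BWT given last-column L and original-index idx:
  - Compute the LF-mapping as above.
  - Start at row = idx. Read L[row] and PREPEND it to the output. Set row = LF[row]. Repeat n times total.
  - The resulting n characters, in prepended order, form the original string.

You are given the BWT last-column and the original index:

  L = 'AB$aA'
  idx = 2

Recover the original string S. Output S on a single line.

Answer: AaBA$

Derivation:
LF mapping: 1 3 0 4 2
Walk LF starting at row 2, prepending L[row]:
  step 1: row=2, L[2]='$', prepend. Next row=LF[2]=0
  step 2: row=0, L[0]='A', prepend. Next row=LF[0]=1
  step 3: row=1, L[1]='B', prepend. Next row=LF[1]=3
  step 4: row=3, L[3]='a', prepend. Next row=LF[3]=4
  step 5: row=4, L[4]='A', prepend. Next row=LF[4]=2
Reversed output: AaBA$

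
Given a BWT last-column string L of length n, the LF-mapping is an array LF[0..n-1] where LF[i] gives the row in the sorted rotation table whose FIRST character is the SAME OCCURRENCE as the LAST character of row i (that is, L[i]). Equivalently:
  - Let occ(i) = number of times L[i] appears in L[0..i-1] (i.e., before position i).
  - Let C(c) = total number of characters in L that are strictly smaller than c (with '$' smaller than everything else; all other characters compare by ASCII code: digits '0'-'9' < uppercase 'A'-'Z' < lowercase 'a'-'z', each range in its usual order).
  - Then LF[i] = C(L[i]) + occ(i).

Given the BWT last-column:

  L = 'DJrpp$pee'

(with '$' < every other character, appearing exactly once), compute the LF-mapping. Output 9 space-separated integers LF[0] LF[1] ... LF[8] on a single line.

Char counts: '$':1, 'D':1, 'J':1, 'e':2, 'p':3, 'r':1
C (first-col start): C('$')=0, C('D')=1, C('J')=2, C('e')=3, C('p')=5, C('r')=8
L[0]='D': occ=0, LF[0]=C('D')+0=1+0=1
L[1]='J': occ=0, LF[1]=C('J')+0=2+0=2
L[2]='r': occ=0, LF[2]=C('r')+0=8+0=8
L[3]='p': occ=0, LF[3]=C('p')+0=5+0=5
L[4]='p': occ=1, LF[4]=C('p')+1=5+1=6
L[5]='$': occ=0, LF[5]=C('$')+0=0+0=0
L[6]='p': occ=2, LF[6]=C('p')+2=5+2=7
L[7]='e': occ=0, LF[7]=C('e')+0=3+0=3
L[8]='e': occ=1, LF[8]=C('e')+1=3+1=4

Answer: 1 2 8 5 6 0 7 3 4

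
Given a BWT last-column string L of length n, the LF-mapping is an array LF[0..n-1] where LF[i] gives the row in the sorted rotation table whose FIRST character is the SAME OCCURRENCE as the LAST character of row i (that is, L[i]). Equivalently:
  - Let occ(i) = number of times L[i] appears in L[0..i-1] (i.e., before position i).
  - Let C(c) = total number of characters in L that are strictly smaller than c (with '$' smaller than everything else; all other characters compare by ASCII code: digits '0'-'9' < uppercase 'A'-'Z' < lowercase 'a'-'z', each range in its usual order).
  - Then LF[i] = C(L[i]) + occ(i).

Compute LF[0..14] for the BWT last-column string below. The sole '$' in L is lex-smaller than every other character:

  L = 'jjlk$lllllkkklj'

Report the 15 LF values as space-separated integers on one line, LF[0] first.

Answer: 1 2 8 4 0 9 10 11 12 13 5 6 7 14 3

Derivation:
Char counts: '$':1, 'j':3, 'k':4, 'l':7
C (first-col start): C('$')=0, C('j')=1, C('k')=4, C('l')=8
L[0]='j': occ=0, LF[0]=C('j')+0=1+0=1
L[1]='j': occ=1, LF[1]=C('j')+1=1+1=2
L[2]='l': occ=0, LF[2]=C('l')+0=8+0=8
L[3]='k': occ=0, LF[3]=C('k')+0=4+0=4
L[4]='$': occ=0, LF[4]=C('$')+0=0+0=0
L[5]='l': occ=1, LF[5]=C('l')+1=8+1=9
L[6]='l': occ=2, LF[6]=C('l')+2=8+2=10
L[7]='l': occ=3, LF[7]=C('l')+3=8+3=11
L[8]='l': occ=4, LF[8]=C('l')+4=8+4=12
L[9]='l': occ=5, LF[9]=C('l')+5=8+5=13
L[10]='k': occ=1, LF[10]=C('k')+1=4+1=5
L[11]='k': occ=2, LF[11]=C('k')+2=4+2=6
L[12]='k': occ=3, LF[12]=C('k')+3=4+3=7
L[13]='l': occ=6, LF[13]=C('l')+6=8+6=14
L[14]='j': occ=2, LF[14]=C('j')+2=1+2=3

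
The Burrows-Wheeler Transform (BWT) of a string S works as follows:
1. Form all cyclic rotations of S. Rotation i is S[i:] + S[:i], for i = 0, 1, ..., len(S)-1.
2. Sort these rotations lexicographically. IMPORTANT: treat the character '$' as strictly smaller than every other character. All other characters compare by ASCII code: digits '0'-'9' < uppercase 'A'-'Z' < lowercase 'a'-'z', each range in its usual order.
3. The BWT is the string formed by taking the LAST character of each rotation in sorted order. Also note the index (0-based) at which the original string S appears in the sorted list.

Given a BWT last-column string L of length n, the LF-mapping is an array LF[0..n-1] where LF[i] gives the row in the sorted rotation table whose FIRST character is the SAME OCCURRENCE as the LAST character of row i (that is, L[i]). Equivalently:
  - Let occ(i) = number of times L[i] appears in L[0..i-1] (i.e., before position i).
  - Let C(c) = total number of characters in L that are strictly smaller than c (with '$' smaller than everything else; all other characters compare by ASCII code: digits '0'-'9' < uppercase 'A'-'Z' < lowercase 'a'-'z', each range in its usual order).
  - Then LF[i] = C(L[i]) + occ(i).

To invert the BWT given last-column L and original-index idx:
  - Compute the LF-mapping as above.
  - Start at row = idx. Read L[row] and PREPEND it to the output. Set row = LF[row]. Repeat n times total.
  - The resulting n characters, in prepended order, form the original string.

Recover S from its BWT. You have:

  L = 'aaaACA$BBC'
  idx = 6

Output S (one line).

LF mapping: 7 8 9 1 5 2 0 3 4 6
Walk LF starting at row 6, prepending L[row]:
  step 1: row=6, L[6]='$', prepend. Next row=LF[6]=0
  step 2: row=0, L[0]='a', prepend. Next row=LF[0]=7
  step 3: row=7, L[7]='B', prepend. Next row=LF[7]=3
  step 4: row=3, L[3]='A', prepend. Next row=LF[3]=1
  step 5: row=1, L[1]='a', prepend. Next row=LF[1]=8
  step 6: row=8, L[8]='B', prepend. Next row=LF[8]=4
  step 7: row=4, L[4]='C', prepend. Next row=LF[4]=5
  step 8: row=5, L[5]='A', prepend. Next row=LF[5]=2
  step 9: row=2, L[2]='a', prepend. Next row=LF[2]=9
  step 10: row=9, L[9]='C', prepend. Next row=LF[9]=6
Reversed output: CaACBaABa$

Answer: CaACBaABa$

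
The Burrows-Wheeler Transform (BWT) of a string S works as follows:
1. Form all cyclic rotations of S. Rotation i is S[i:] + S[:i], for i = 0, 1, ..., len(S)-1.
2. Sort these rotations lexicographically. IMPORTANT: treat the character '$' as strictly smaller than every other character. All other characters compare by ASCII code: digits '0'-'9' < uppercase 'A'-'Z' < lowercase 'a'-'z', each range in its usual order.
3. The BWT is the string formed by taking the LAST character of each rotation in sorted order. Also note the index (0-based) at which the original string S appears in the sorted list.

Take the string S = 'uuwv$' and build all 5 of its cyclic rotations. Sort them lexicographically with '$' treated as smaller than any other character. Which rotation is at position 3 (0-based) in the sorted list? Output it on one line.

All 5 rotations (rotation i = S[i:]+S[:i]):
  rot[0] = uuwv$
  rot[1] = uwv$u
  rot[2] = wv$uu
  rot[3] = v$uuw
  rot[4] = $uuwv
Sorted (with $ < everything):
  sorted[0] = $uuwv
  sorted[1] = uuwv$
  sorted[2] = uwv$u
  sorted[3] = v$uuw
  sorted[4] = wv$uu
sorted[3] = v$uuw

Answer: v$uuw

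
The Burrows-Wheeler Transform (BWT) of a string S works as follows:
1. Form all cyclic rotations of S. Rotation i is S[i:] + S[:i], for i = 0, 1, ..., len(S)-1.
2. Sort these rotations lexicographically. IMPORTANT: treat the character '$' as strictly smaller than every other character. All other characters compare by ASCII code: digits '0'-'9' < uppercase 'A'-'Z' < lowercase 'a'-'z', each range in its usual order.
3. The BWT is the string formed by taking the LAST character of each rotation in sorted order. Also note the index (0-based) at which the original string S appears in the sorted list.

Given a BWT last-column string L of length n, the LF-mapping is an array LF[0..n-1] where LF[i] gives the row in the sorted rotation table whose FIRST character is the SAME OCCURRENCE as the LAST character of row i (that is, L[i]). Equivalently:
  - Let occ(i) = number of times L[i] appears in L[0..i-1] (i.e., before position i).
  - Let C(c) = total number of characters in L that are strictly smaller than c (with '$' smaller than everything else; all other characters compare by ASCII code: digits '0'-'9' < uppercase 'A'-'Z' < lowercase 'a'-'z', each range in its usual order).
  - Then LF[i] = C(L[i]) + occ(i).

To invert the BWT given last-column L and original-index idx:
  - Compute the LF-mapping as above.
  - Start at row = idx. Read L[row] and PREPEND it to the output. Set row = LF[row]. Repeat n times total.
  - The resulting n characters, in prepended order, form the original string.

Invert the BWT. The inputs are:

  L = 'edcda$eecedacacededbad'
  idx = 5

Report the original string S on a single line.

Answer: becdeccddaaedeecadade$

Derivation:
LF mapping: 16 10 6 11 1 0 17 18 7 19 12 2 8 3 9 20 13 21 14 5 4 15
Walk LF starting at row 5, prepending L[row]:
  step 1: row=5, L[5]='$', prepend. Next row=LF[5]=0
  step 2: row=0, L[0]='e', prepend. Next row=LF[0]=16
  step 3: row=16, L[16]='d', prepend. Next row=LF[16]=13
  step 4: row=13, L[13]='a', prepend. Next row=LF[13]=3
  step 5: row=3, L[3]='d', prepend. Next row=LF[3]=11
  step 6: row=11, L[11]='a', prepend. Next row=LF[11]=2
  step 7: row=2, L[2]='c', prepend. Next row=LF[2]=6
  step 8: row=6, L[6]='e', prepend. Next row=LF[6]=17
  step 9: row=17, L[17]='e', prepend. Next row=LF[17]=21
  step 10: row=21, L[21]='d', prepend. Next row=LF[21]=15
  step 11: row=15, L[15]='e', prepend. Next row=LF[15]=20
  step 12: row=20, L[20]='a', prepend. Next row=LF[20]=4
  step 13: row=4, L[4]='a', prepend. Next row=LF[4]=1
  step 14: row=1, L[1]='d', prepend. Next row=LF[1]=10
  step 15: row=10, L[10]='d', prepend. Next row=LF[10]=12
  step 16: row=12, L[12]='c', prepend. Next row=LF[12]=8
  step 17: row=8, L[8]='c', prepend. Next row=LF[8]=7
  step 18: row=7, L[7]='e', prepend. Next row=LF[7]=18
  step 19: row=18, L[18]='d', prepend. Next row=LF[18]=14
  step 20: row=14, L[14]='c', prepend. Next row=LF[14]=9
  step 21: row=9, L[9]='e', prepend. Next row=LF[9]=19
  step 22: row=19, L[19]='b', prepend. Next row=LF[19]=5
Reversed output: becdeccddaaedeecadade$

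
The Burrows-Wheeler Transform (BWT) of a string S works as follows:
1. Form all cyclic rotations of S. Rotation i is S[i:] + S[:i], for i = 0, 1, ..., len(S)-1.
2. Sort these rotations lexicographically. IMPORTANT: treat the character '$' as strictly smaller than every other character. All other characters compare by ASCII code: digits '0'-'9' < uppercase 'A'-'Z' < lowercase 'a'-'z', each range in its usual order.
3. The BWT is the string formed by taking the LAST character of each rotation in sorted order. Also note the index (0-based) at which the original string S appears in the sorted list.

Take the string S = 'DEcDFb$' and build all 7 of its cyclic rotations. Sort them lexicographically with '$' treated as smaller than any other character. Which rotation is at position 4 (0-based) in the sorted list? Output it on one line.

Answer: Fb$DEcD

Derivation:
All 7 rotations (rotation i = S[i:]+S[:i]):
  rot[0] = DEcDFb$
  rot[1] = EcDFb$D
  rot[2] = cDFb$DE
  rot[3] = DFb$DEc
  rot[4] = Fb$DEcD
  rot[5] = b$DEcDF
  rot[6] = $DEcDFb
Sorted (with $ < everything):
  sorted[0] = $DEcDFb
  sorted[1] = DEcDFb$
  sorted[2] = DFb$DEc
  sorted[3] = EcDFb$D
  sorted[4] = Fb$DEcD
  sorted[5] = b$DEcDF
  sorted[6] = cDFb$DE
sorted[4] = Fb$DEcD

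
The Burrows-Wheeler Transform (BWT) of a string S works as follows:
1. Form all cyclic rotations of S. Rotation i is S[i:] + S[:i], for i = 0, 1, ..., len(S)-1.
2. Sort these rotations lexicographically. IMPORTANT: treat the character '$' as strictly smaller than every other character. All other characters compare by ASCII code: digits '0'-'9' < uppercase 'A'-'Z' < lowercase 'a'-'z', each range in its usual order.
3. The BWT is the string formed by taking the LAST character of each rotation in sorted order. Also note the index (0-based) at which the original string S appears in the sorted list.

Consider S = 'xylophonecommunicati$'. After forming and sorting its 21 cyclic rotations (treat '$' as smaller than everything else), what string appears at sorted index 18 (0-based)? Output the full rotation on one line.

All 21 rotations (rotation i = S[i:]+S[:i]):
  rot[0] = xylophonecommunicati$
  rot[1] = ylophonecommunicati$x
  rot[2] = lophonecommunicati$xy
  rot[3] = ophonecommunicati$xyl
  rot[4] = phonecommunicati$xylo
  rot[5] = honecommunicati$xylop
  rot[6] = onecommunicati$xyloph
  rot[7] = necommunicati$xylopho
  rot[8] = ecommunicati$xylophon
  rot[9] = communicati$xylophone
  rot[10] = ommunicati$xylophonec
  rot[11] = mmunicati$xylophoneco
  rot[12] = municati$xylophonecom
  rot[13] = unicati$xylophonecomm
  rot[14] = nicati$xylophonecommu
  rot[15] = icati$xylophonecommun
  rot[16] = cati$xylophonecommuni
  rot[17] = ati$xylophonecommunic
  rot[18] = ti$xylophonecommunica
  rot[19] = i$xylophonecommunicat
  rot[20] = $xylophonecommunicati
Sorted (with $ < everything):
  sorted[0] = $xylophonecommunicati
  sorted[1] = ati$xylophonecommunic
  sorted[2] = cati$xylophonecommuni
  sorted[3] = communicati$xylophone
  sorted[4] = ecommunicati$xylophon
  sorted[5] = honecommunicati$xylop
  sorted[6] = i$xylophonecommunicat
  sorted[7] = icati$xylophonecommun
  sorted[8] = lophonecommunicati$xy
  sorted[9] = mmunicati$xylophoneco
  sorted[10] = municati$xylophonecom
  sorted[11] = necommunicati$xylopho
  sorted[12] = nicati$xylophonecommu
  sorted[13] = ommunicati$xylophonec
  sorted[14] = onecommunicati$xyloph
  sorted[15] = ophonecommunicati$xyl
  sorted[16] = phonecommunicati$xylo
  sorted[17] = ti$xylophonecommunica
  sorted[18] = unicati$xylophonecomm
  sorted[19] = xylophonecommunicati$
  sorted[20] = ylophonecommunicati$x
sorted[18] = unicati$xylophonecomm

Answer: unicati$xylophonecomm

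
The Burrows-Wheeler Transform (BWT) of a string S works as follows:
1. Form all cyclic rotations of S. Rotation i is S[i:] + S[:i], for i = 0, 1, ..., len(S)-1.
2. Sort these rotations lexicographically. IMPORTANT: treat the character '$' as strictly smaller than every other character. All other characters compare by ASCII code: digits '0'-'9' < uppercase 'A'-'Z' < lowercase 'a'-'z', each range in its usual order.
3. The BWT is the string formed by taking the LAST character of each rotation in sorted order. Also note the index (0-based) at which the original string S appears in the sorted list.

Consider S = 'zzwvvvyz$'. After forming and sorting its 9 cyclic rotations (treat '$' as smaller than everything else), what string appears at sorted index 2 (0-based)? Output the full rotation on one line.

All 9 rotations (rotation i = S[i:]+S[:i]):
  rot[0] = zzwvvvyz$
  rot[1] = zwvvvyz$z
  rot[2] = wvvvyz$zz
  rot[3] = vvvyz$zzw
  rot[4] = vvyz$zzwv
  rot[5] = vyz$zzwvv
  rot[6] = yz$zzwvvv
  rot[7] = z$zzwvvvy
  rot[8] = $zzwvvvyz
Sorted (with $ < everything):
  sorted[0] = $zzwvvvyz
  sorted[1] = vvvyz$zzw
  sorted[2] = vvyz$zzwv
  sorted[3] = vyz$zzwvv
  sorted[4] = wvvvyz$zz
  sorted[5] = yz$zzwvvv
  sorted[6] = z$zzwvvvy
  sorted[7] = zwvvvyz$z
  sorted[8] = zzwvvvyz$
sorted[2] = vvyz$zzwv

Answer: vvyz$zzwv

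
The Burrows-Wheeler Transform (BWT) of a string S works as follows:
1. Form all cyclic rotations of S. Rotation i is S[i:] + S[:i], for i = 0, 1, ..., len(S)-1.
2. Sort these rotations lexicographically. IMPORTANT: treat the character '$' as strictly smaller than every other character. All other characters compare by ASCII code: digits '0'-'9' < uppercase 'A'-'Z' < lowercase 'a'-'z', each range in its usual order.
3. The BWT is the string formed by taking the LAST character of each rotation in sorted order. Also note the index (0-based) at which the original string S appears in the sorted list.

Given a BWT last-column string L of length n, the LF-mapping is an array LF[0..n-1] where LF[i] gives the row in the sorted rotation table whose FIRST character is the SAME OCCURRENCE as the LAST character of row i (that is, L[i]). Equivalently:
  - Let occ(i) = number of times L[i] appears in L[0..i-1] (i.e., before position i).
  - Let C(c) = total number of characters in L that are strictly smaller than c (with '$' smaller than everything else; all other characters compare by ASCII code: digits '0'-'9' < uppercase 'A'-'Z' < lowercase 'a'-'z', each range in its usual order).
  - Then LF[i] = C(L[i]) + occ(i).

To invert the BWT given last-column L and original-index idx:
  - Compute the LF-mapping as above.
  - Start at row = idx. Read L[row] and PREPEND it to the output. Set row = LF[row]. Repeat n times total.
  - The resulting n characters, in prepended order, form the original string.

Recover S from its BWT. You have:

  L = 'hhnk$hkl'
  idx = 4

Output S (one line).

Answer: khklnhh$

Derivation:
LF mapping: 1 2 7 4 0 3 5 6
Walk LF starting at row 4, prepending L[row]:
  step 1: row=4, L[4]='$', prepend. Next row=LF[4]=0
  step 2: row=0, L[0]='h', prepend. Next row=LF[0]=1
  step 3: row=1, L[1]='h', prepend. Next row=LF[1]=2
  step 4: row=2, L[2]='n', prepend. Next row=LF[2]=7
  step 5: row=7, L[7]='l', prepend. Next row=LF[7]=6
  step 6: row=6, L[6]='k', prepend. Next row=LF[6]=5
  step 7: row=5, L[5]='h', prepend. Next row=LF[5]=3
  step 8: row=3, L[3]='k', prepend. Next row=LF[3]=4
Reversed output: khklnhh$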